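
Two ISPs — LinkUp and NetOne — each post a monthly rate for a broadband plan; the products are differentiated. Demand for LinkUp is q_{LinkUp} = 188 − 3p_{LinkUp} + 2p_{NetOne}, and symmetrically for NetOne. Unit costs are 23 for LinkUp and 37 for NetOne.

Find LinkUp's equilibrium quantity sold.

LinkUp's profit: π = (p_{LinkUp} − 23)(188 − 3p_{LinkUp} + 2p_{NetOne}).
∂π/∂p_{LinkUp} = 257 − 6p_{LinkUp} + 2p_{NetOne} = 0 ⇒ p_{LinkUp} = 257/6 + (1/3)p_{NetOne}.
Similarly p_{NetOne} = 299/6 + (1/3)p_{LinkUp}.
Solving the two reaction functions simultaneously: (1 − (1/3)(1/3))p_{LinkUp} = 257/6 + (1/3)·(299/6), so (8/9)p_{LinkUp} = 535/9 and p_{LinkUp} = 66.875.
Then p_{NetOne} = 299/6 + (1/3)·66.875 = 72.125.
q_{LinkUp} = 188 − 3·66.875 + 2·72.125 = 131.625.

131.625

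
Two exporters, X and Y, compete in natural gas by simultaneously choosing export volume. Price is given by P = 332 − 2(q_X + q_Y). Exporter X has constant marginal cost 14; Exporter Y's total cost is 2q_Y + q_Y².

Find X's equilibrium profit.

Exporter X's profit: π = q_X(332 − 2(q_X + q_Y)) − 14q_X.
∂π/∂q_X = 318 − 4q_X − 2q_Y = 0, so q_X = 79.5 − 0.5q_Y.
For Y: ∂π/∂q_Y = 330 − 6q_Y − 2q_X = 0 ⇒ q_Y = 55 − (1/3)q_X.
Plugging q_Y into X's best response: q_X = 79.5 − 0.5(55 − (1/3)q_X) ⇒ (5/6)q_X = 52, so q_X = 62.4.
Then q_Y = 55 − (1/3)·62.4 = 34.2.
Price P = 332 − 2·96.6 = 138.8.
X's profit: (138.8 − 14)·62.4 = 7787.52.

7787.52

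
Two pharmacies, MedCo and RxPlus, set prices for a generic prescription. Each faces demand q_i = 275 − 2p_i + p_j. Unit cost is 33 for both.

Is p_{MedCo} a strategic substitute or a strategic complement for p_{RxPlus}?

strategic complements

MedCo's profit: π = (p_{MedCo} − 33)(275 − 2p_{MedCo} + p_{RxPlus}).
∂π/∂p_{MedCo} = 341 − 4p_{MedCo} + p_{RxPlus} = 0 ⇒ p_{MedCo} = 85.25 + 0.25p_{RxPlus}.
The best-response slope dp_{MedCo}/dp_{RxPlus} = 0.25 > 0: the reaction function is upward-sloping, so the choices are strategic complements.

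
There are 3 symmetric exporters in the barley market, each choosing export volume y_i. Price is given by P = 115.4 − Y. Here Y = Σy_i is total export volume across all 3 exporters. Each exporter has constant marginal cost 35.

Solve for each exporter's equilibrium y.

20.1

A representative exporter's profit is π_i = y_i(115.4 − Y) − 35y_i, with Y = y_i + Σ_{j≠i} y_j.
First-order condition: 80.4 − 2y_i − Σ_{j≠i} y_j = 0.
In a symmetric equilibrium every exporter chooses the same y, so Σ_{j≠i} y_j = 2y. The condition becomes 80.4 − 4y = 0, giving y = 80.4/4 = 20.1.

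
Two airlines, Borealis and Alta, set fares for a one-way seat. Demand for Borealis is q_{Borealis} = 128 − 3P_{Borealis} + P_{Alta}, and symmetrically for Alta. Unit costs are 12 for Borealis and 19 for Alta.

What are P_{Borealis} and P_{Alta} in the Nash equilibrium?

33.4, 36.4

Borealis's profit: π = (P_{Borealis} − 12)(128 − 3P_{Borealis} + P_{Alta}).
∂π/∂P_{Borealis} = 164 − 6P_{Borealis} + P_{Alta} = 0 ⇒ P_{Borealis} = 82/3 + (1/6)P_{Alta}.
Similarly P_{Alta} = 185/6 + (1/6)P_{Borealis}.
Solving the two reaction functions simultaneously: (1 − (1/6)(1/6))P_{Borealis} = 82/3 + (1/6)·(185/6), so (35/36)P_{Borealis} = 1169/36 and P_{Borealis} = 33.4.
Then P_{Alta} = 185/6 + (1/6)·33.4 = 36.4.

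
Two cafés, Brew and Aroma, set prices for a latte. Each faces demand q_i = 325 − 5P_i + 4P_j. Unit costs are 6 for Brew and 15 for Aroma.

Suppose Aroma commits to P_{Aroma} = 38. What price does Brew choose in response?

50.7

Brew's profit: π = (P_{Brew} − 6)(325 − 5P_{Brew} + 4P_{Aroma}).
∂π/∂P_{Brew} = 355 − 10P_{Brew} + 4P_{Aroma} = 0 ⇒ P_{Brew} = 35.5 + 0.4P_{Aroma}.
At P_{Aroma} = 38: P_{Brew} = 35.5 + 0.4·38 = 50.7.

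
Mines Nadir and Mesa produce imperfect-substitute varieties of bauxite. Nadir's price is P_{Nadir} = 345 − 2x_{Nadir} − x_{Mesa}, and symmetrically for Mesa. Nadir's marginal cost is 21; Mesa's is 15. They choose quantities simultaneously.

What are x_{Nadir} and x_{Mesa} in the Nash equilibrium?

Mine Nadir's profit: π = x_{Nadir}(345 − 2x_{Nadir} − x_{Mesa}) − 21x_{Nadir}.
∂π/∂x_{Nadir} = 324 − 4x_{Nadir} − x_{Mesa} = 0 ⇒ x_{Nadir} = 81 − 0.25x_{Mesa}.
Similarly x_{Mesa} = 82.5 − 0.25x_{Nadir}.
Solving the two reaction functions simultaneously: (1 − (−0.25)(−0.25))x_{Nadir} = 81 − 0.25·82.5, so 0.9375x_{Nadir} = 60.375 and x_{Nadir} = 64.4.
Then x_{Mesa} = 82.5 − 0.25·64.4 = 66.4.

64.4, 66.4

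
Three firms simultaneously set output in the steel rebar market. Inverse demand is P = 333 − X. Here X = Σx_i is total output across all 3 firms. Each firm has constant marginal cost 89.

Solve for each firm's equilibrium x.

61

A representative firm's profit is π_i = x_i(333 − X) − 89x_i, with X = x_i + Σ_{j≠i} x_j.
First-order condition: 244 − 2x_i − Σ_{j≠i} x_j = 0.
Imposing symmetry (x_j = x for all j) turns Σ_{j≠i} x_j into 2x, so 244 = 4x and x = 61.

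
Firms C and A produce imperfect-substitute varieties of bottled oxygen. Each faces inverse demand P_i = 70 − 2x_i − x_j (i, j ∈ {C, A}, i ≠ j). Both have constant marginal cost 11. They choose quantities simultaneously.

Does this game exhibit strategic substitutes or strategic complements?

strategic substitutes

Firm C's profit: π = x_C(70 − 2x_C − x_A) − 11x_C.
∂π/∂x_C = 59 − 4x_C − x_A = 0 ⇒ x_C = 14.75 − 0.25x_A.
The best-response slope dx_C/dx_A = −0.25 < 0: the reaction function is downward-sloping, so the choices are strategic substitutes.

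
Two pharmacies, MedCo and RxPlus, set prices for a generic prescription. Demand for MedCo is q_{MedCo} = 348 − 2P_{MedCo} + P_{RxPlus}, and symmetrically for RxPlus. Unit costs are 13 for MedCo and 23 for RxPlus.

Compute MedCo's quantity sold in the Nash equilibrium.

MedCo's profit: π = (P_{MedCo} − 13)(348 − 2P_{MedCo} + P_{RxPlus}).
∂π/∂P_{MedCo} = 374 − 4P_{MedCo} + P_{RxPlus} = 0 ⇒ P_{MedCo} = 93.5 + 0.25P_{RxPlus}.
Similarly P_{RxPlus} = 98.5 + 0.25P_{MedCo}.
Plugging P_{RxPlus} into MedCo's best response: P_{MedCo} = 93.5 + 0.25(98.5 + 0.25P_{MedCo}) ⇒ 0.9375P_{MedCo} = 118.125, so P_{MedCo} = 126.
Then P_{RxPlus} = 98.5 + 0.25·126 = 130.
q_{MedCo} = 348 − 2·126 + 130 = 226.

226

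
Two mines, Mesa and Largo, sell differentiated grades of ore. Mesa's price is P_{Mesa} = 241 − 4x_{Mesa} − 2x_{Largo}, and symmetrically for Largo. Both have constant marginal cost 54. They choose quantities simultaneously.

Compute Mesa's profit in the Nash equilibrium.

1398.76

Mine Mesa's profit: π = x_{Mesa}(241 − 4x_{Mesa} − 2x_{Largo}) − 54x_{Mesa}.
∂π/∂x_{Mesa} = 187 − 8x_{Mesa} − 2x_{Largo} = 0 ⇒ x_{Mesa} = 23.375 − 0.25x_{Largo}.
The game is symmetric, so in equilibrium x_{Largo} = x_{Mesa}: the reaction function gives 1.25x_{Mesa} = 23.375, hence x_{Mesa} = 18.7.
P_{Mesa} = 241 − 4·18.7 − 2·18.7 = 128.8.
Profit = (128.8 − 54)·18.7 = 1398.76.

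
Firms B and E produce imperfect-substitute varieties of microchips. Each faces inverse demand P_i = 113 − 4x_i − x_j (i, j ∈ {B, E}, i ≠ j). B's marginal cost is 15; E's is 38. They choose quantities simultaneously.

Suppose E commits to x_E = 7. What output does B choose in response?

Firm B's profit: π = x_B(113 − 4x_B − x_E) − 15x_B.
∂π/∂x_B = 98 − 8x_B − x_E = 0 ⇒ x_B = 12.25 − 0.125x_E.
At x_E = 7: x_B = 12.25 − 0.125·7 = 11.375.

11.375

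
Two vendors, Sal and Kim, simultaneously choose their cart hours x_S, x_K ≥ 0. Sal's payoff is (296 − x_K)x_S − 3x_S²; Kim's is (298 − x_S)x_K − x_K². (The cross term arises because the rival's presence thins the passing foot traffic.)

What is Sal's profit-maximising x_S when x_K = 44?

Expanding Sal's payoff: 296x_S − x_Kx_S − 3x_S².
∂π/∂x_S = 296 − x_K − 6x_S = 0, so x_S = 148/3 − (1/6)x_K.
At x_K = 44: x_S = 148/3 − (1/6)·44 = 42.

42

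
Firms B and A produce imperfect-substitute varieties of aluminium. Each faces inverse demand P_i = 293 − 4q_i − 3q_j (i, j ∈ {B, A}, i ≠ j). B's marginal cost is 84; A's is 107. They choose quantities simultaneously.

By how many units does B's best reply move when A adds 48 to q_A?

Firm B's profit: π = q_B(293 − 4q_B − 3q_A) − 84q_B.
∂π/∂q_B = 209 − 8q_B − 3q_A = 0 ⇒ q_B = 26.125 − 0.375q_A.
The reaction-function slope is −0.375, so a 48-unit rise in q_A moves q_B by −0.375 × 48 = −18. B's best response falls — the actions are strategic substitutes.

-18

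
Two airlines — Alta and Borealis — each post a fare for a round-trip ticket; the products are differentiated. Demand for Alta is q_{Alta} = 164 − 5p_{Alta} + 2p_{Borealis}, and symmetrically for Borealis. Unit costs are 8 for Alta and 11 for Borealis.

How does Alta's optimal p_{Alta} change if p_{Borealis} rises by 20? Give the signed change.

Alta's profit: π = (p_{Alta} − 8)(164 − 5p_{Alta} + 2p_{Borealis}).
∂π/∂p_{Alta} = 204 − 10p_{Alta} + 2p_{Borealis} = 0 ⇒ p_{Alta} = 20.4 + 0.2p_{Borealis}.
The reaction-function slope is 0.2, so a 20-unit rise in p_{Borealis} moves p_{Alta} by 0.2 × 20 = 4. Alta's best response rises — the actions are strategic complements.

4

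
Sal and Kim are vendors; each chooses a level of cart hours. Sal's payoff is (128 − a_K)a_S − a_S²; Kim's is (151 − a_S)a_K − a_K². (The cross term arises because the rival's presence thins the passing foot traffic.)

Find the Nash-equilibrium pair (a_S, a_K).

35, 58

Expanding Sal's payoff: 128a_S − a_Ka_S − a_S².
∂π/∂a_S = 128 − a_K − 2a_S = 0, so a_S = 64 − 0.5a_K.
Likewise for Kim: a_K = 75.5 − 0.5a_S.
Plugging a_K into Sal's best response: a_S = 64 − 0.5(75.5 − 0.5a_S) ⇒ 0.75a_S = 26.25, so a_S = 35.
Then a_K = 75.5 − 0.5·35 = 58.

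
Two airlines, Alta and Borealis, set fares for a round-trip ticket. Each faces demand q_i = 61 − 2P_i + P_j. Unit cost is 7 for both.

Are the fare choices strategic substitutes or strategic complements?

strategic complements

Alta's profit: π = (P_{Alta} − 7)(61 − 2P_{Alta} + P_{Borealis}).
∂π/∂P_{Alta} = 75 − 4P_{Alta} + P_{Borealis} = 0 ⇒ P_{Alta} = 18.75 + 0.25P_{Borealis}.
The best-response slope dP_{Alta}/dP_{Borealis} = 0.25 > 0: the reaction function is upward-sloping, so the choices are strategic complements.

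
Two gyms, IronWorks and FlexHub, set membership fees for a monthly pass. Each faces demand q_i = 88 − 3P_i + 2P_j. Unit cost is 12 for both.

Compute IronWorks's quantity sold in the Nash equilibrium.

IronWorks's profit: π = (P_{IronWorks} − 12)(88 − 3P_{IronWorks} + 2P_{FlexHub}).
∂π/∂P_{IronWorks} = 124 − 6P_{IronWorks} + 2P_{FlexHub} = 0 ⇒ P_{IronWorks} = 62/3 + (1/3)P_{FlexHub}.
Setting P_{IronWorks} = P_{FlexHub} in the reaction function: P_{IronWorks} = 62/3 + (1/3)P_{IronWorks}, so P_{IronWorks} = (62/3) / (2/3) = 31.
q_{IronWorks} = 88 − 3·31 + 2·31 = 57.

57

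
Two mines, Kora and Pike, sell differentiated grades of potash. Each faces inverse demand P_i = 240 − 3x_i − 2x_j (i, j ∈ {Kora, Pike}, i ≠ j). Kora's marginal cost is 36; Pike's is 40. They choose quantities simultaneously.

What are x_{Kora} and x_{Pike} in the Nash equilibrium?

Mine Kora's profit: π = x_{Kora}(240 − 3x_{Kora} − 2x_{Pike}) − 36x_{Kora}.
∂π/∂x_{Kora} = 204 − 6x_{Kora} − 2x_{Pike} = 0 ⇒ x_{Kora} = 34 − (1/3)x_{Pike}.
Similarly x_{Pike} = 100/3 − (1/3)x_{Kora}.
Plugging x_{Pike} into Kora's best response: x_{Kora} = 34 − (1/3)(100/3 − (1/3)x_{Kora}) ⇒ (8/9)x_{Kora} = 206/9, so x_{Kora} = 25.75.
Then x_{Pike} = 100/3 − (1/3)·25.75 = 24.75.

25.75, 24.75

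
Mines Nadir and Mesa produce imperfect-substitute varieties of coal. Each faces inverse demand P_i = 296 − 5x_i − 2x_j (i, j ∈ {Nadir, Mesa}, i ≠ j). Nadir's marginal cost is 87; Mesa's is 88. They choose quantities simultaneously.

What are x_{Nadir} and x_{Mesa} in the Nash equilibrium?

Mine Nadir's profit: π = x_{Nadir}(296 − 5x_{Nadir} − 2x_{Mesa}) − 87x_{Nadir}.
∂π/∂x_{Nadir} = 209 − 10x_{Nadir} − 2x_{Mesa} = 0 ⇒ x_{Nadir} = 20.9 − 0.2x_{Mesa}.
Similarly x_{Mesa} = 20.8 − 0.2x_{Nadir}.
Substituting the second reaction function into the first: x_{Nadir} = 20.9 − 0.2(20.8 − 0.2x_{Nadir}), which gives 0.96x_{Nadir} = 16.74 ⇒ x_{Nadir} = 17.4375.
Then x_{Mesa} = 20.8 − 0.2·17.4375 = 17.3125.

17.4375, 17.3125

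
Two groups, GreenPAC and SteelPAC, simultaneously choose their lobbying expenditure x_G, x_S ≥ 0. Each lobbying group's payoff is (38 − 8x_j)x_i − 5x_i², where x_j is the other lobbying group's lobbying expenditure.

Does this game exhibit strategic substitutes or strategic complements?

GreenPAC's payoff is (38 − 8x_S)x_G − 5x_G².
∂π/∂x_G = 38 − 8x_S − 10x_G = 0, so x_G = 3.8 − 0.8x_S.
The best-response slope dx_G/dx_S = −0.8 < 0: the reaction function is downward-sloping, so the choices are strategic substitutes.

strategic substitutes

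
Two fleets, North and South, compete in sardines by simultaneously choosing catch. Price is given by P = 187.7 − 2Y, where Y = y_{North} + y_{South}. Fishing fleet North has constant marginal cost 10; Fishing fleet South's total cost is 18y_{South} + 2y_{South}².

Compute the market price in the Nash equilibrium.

Fishing fleet North's profit: π = y_{North}(187.7 − 2(y_{North} + y_{South})) − 10y_{North}.
∂π/∂y_{North} = 177.7 − 4y_{North} − 2y_{South} = 0, so y_{North} = 44.425 − 0.5y_{South}.
For South: ∂π/∂y_{South} = 169.7 − 8y_{South} − 2y_{North} = 0 ⇒ y_{South} = 21.2125 − 0.25y_{North}.
Solving the two reaction functions simultaneously: (1 − (−0.5)(−0.25))y_{North} = 44.425 − 0.5·21.2125, so 0.875y_{North} = 5411/160 and y_{North} = 38.65.
Then y_{South} = 21.2125 − 0.25·38.65 = 11.55.
Equilibrium price: P = 187.7 − 2·50.2 = 87.3.

87.3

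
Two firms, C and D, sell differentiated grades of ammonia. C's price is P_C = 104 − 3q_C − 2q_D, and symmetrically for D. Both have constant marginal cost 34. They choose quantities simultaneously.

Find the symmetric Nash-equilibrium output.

8.75

Firm C's profit: π = q_C(104 − 3q_C − 2q_D) − 34q_C.
∂π/∂q_C = 70 − 6q_C − 2q_D = 0 ⇒ q_C = 35/3 − (1/3)q_D.
The game is symmetric, so in equilibrium q_D = q_C: the reaction function gives (4/3)q_C = 35/3, hence q_C = 8.75.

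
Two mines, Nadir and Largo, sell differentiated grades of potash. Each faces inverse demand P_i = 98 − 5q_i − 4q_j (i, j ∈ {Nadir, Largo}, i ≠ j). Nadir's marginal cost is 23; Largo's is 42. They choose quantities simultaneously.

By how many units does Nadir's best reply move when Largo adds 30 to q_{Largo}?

-12

Mine Nadir's profit: π = q_{Nadir}(98 − 5q_{Nadir} − 4q_{Largo}) − 23q_{Nadir}.
∂π/∂q_{Nadir} = 75 − 10q_{Nadir} − 4q_{Largo} = 0 ⇒ q_{Nadir} = 7.5 − 0.4q_{Largo}.
The reaction-function slope is −0.4, so a 30-unit rise in q_{Largo} moves q_{Nadir} by −0.4 × 30 = −12. Nadir's best response falls — the actions are strategic substitutes.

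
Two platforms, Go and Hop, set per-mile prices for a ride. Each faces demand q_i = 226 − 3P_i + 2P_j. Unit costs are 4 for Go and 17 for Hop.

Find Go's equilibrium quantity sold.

Go's profit: π = (P_{Go} − 4)(226 − 3P_{Go} + 2P_{Hop}).
∂π/∂P_{Go} = 238 − 6P_{Go} + 2P_{Hop} = 0 ⇒ P_{Go} = 119/3 + (1/3)P_{Hop}.
Similarly P_{Hop} = 277/6 + (1/3)P_{Go}.
Solving the two reaction functions simultaneously: (1 − (1/3)(1/3))P_{Go} = 119/3 + (1/3)·(277/6), so (8/9)P_{Go} = 991/18 and P_{Go} = 61.9375.
Then P_{Hop} = 277/6 + (1/3)·61.9375 = 66.8125.
q_{Go} = 226 − 3·61.9375 + 2·66.8125 = 173.8125.

173.8125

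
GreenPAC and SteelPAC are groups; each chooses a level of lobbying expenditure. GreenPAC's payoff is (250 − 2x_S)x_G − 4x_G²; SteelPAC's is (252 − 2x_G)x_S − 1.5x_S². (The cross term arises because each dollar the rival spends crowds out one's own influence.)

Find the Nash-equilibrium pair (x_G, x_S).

Expanding GreenPAC's payoff: 250x_G − 2x_Sx_G − 4x_G².
∂π/∂x_G = 250 − 2x_S − 8x_G = 0, so x_G = 31.25 − 0.25x_S.
Likewise for SteelPAC: x_S = 84 − (2/3)x_G.
Solving the two reaction functions simultaneously: (1 − (−0.25)(−2/3))x_G = 31.25 − 0.25·84, so (5/6)x_G = 10.25 and x_G = 12.3.
Then x_S = 84 − (2/3)·12.3 = 75.8.

12.3, 75.8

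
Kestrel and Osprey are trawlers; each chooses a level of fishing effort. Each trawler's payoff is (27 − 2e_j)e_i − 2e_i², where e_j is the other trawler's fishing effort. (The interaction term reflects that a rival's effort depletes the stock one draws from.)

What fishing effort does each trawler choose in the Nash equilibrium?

Kestrel's payoff is (27 − 2e_O)e_K − 2e_K².
∂π/∂e_K = 27 − 2e_O − 4e_K = 0, so e_K = 6.75 − 0.5e_O.
By symmetry e_O = e_K; substituting into the reaction function, 1.5e_K = 6.75 and e_K = 4.5.

4.5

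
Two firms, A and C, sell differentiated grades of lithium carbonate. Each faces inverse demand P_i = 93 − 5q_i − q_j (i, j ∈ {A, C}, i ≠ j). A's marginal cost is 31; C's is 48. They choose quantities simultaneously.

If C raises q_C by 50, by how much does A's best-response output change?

Firm A's profit: π = q_A(93 − 5q_A − q_C) − 31q_A.
∂π/∂q_A = 62 − 10q_A − q_C = 0 ⇒ q_A = 6.2 − 0.1q_C.
The reaction-function slope is −0.1, so a 50-unit rise in q_C moves q_A by −0.1 × 50 = −5. A's best response falls — the actions are strategic substitutes.

-5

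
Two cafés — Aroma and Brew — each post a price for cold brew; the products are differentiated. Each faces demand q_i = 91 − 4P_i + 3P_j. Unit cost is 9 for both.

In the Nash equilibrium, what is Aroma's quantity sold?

Aroma's profit: π = (P_{Aroma} − 9)(91 − 4P_{Aroma} + 3P_{Brew}).
∂π/∂P_{Aroma} = 127 − 8P_{Aroma} + 3P_{Brew} = 0 ⇒ P_{Aroma} = 15.875 + 0.375P_{Brew}.
Setting P_{Aroma} = P_{Brew} in the reaction function: P_{Aroma} = 15.875 + 0.375P_{Aroma}, so P_{Aroma} = 15.875 / 0.625 = 25.4.
q_{Aroma} = 91 − 4·25.4 + 3·25.4 = 65.6.

65.6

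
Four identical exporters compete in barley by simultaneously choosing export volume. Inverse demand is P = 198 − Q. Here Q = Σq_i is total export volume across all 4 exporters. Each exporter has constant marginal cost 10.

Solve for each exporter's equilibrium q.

A representative exporter's profit is π_i = q_i(198 − Q) − 10q_i, with Q = q_i + Σ_{j≠i} q_j.
First-order condition: 188 − 2q_i − Σ_{j≠i} q_j = 0.
Imposing symmetry (q_j = q for all j) turns Σ_{j≠i} q_j into 3q, so 188 = 5q and q = 37.6.

37.6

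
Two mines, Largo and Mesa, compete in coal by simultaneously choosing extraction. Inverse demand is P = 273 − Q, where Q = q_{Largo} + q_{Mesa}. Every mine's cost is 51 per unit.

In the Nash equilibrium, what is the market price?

125

Mine Largo's profit: π = q_{Largo}(273 − (q_{Largo} + q_{Mesa})) − 51q_{Largo}.
∂π/∂q_{Largo} = 222 − 2q_{Largo} − q_{Mesa} = 0, so q_{Largo} = 111 − 0.5q_{Mesa}.
Setting q_{Largo} = q_{Mesa} in the reaction function: q_{Largo} = 111 − 0.5q_{Largo}, so q_{Largo} = 111 / 1.5 = 74.
Equilibrium price: P = 273 − 148 = 125.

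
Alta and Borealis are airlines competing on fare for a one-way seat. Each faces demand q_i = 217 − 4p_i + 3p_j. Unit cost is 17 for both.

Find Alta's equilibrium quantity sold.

Alta's profit: π = (p_{Alta} − 17)(217 − 4p_{Alta} + 3p_{Borealis}).
∂π/∂p_{Alta} = 285 − 8p_{Alta} + 3p_{Borealis} = 0 ⇒ p_{Alta} = 35.625 + 0.375p_{Borealis}.
The game is symmetric, so in equilibrium p_{Borealis} = p_{Alta}: the reaction function gives 0.625p_{Alta} = 35.625, hence p_{Alta} = 57.
q_{Alta} = 217 − 4·57 + 3·57 = 160.

160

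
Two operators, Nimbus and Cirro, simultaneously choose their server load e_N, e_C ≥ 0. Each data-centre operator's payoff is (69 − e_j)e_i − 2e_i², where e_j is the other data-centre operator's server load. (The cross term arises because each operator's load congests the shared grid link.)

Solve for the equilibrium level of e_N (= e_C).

13.8

Nimbus's payoff is (69 − e_C)e_N − 2e_N².
∂π/∂e_N = 69 − e_C − 4e_N = 0, so e_N = 17.25 − 0.25e_C.
Setting e_N = e_C in the reaction function: e_N = 17.25 − 0.25e_N, so e_N = 17.25 / 1.25 = 13.8.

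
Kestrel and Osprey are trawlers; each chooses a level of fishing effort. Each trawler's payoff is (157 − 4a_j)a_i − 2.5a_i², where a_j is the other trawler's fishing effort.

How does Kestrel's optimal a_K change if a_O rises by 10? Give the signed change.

Kestrel's payoff is (157 − 4a_O)a_K − 2.5a_K².
∂π/∂a_K = 157 − 4a_O − 5a_K = 0, so a_K = 31.4 − 0.8a_O.
The reaction-function slope is −0.8, so a 10-unit rise in a_O moves a_K by −0.8 × 10 = −8. Kestrel's best response falls — the actions are strategic substitutes.

-8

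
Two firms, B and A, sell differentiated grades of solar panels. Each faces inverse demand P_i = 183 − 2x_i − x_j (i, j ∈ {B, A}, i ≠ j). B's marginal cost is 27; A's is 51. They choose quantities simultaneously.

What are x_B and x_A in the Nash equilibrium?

32.8, 24.8

Firm B's profit: π = x_B(183 − 2x_B − x_A) − 27x_B.
∂π/∂x_B = 156 − 4x_B − x_A = 0 ⇒ x_B = 39 − 0.25x_A.
Similarly x_A = 33 − 0.25x_B.
Substituting the second reaction function into the first: x_B = 39 − 0.25(33 − 0.25x_B), which gives 0.9375x_B = 30.75 ⇒ x_B = 32.8.
Then x_A = 33 − 0.25·32.8 = 24.8.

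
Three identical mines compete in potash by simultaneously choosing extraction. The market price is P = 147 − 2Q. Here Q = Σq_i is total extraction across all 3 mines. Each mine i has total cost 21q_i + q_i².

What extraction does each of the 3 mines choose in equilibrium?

12.6

A representative mine's profit is π_i = q_i(147 − 2Q) − 21q_i − q_i², with Q = q_i + Σ_{j≠i} q_j.
First-order condition: 126 − 6q_i − 2Σ_{j≠i} q_j = 0.
With identical mines, set every q_j = q: then 126 − 6q − 4q = 0, i.e. q = 126/10 = 12.6.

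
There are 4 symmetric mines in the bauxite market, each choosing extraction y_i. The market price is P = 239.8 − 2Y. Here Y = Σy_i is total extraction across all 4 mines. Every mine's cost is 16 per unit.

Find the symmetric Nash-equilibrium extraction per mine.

22.38

A representative mine's profit is π_i = y_i(239.8 − 2Y) − 16y_i, with Y = y_i + Σ_{j≠i} y_j.
First-order condition: 223.8 − 4y_i − 2Σ_{j≠i} y_j = 0.
With identical mines, set every y_j = y: then 223.8 − 4y − 6y = 0, i.e. y = 223.8/10 = 22.38.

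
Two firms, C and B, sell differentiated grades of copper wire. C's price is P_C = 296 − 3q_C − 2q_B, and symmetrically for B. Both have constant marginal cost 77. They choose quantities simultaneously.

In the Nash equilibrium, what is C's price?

159.125

Firm C's profit: π = q_C(296 − 3q_C − 2q_B) − 77q_C.
∂π/∂q_C = 219 − 6q_C − 2q_B = 0 ⇒ q_C = 36.5 − (1/3)q_B.
The game is symmetric, so in equilibrium q_B = q_C: the reaction function gives (4/3)q_C = 36.5, hence q_C = 27.375.
P_C = 296 − 3·27.375 − 2·27.375 = 159.125.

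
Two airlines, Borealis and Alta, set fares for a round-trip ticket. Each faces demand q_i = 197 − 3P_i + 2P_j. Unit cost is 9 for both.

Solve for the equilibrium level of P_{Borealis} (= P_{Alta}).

56

Borealis's profit: π = (P_{Borealis} − 9)(197 − 3P_{Borealis} + 2P_{Alta}).
∂π/∂P_{Borealis} = 224 − 6P_{Borealis} + 2P_{Alta} = 0 ⇒ P_{Borealis} = 112/3 + (1/3)P_{Alta}.
The game is symmetric, so in equilibrium P_{Alta} = P_{Borealis}: the reaction function gives (2/3)P_{Borealis} = 112/3, hence P_{Borealis} = 56.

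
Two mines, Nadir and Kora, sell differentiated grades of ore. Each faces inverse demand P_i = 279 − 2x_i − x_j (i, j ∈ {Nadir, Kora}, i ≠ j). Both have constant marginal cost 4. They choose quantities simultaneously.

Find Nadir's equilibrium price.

Mine Nadir's profit: π = x_{Nadir}(279 − 2x_{Nadir} − x_{Kora}) − 4x_{Nadir}.
∂π/∂x_{Nadir} = 275 − 4x_{Nadir} − x_{Kora} = 0 ⇒ x_{Nadir} = 68.75 − 0.25x_{Kora}.
Setting x_{Nadir} = x_{Kora} in the reaction function: x_{Nadir} = 68.75 − 0.25x_{Nadir}, so x_{Nadir} = 68.75 / 1.25 = 55.
P_{Nadir} = 279 − 2·55 − 55 = 114.

114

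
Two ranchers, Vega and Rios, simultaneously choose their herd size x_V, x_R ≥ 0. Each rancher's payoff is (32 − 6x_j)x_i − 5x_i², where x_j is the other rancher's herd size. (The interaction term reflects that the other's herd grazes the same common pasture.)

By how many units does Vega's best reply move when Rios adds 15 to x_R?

Vega's payoff is (32 − 6x_R)x_V − 5x_V².
∂π/∂x_V = 32 − 6x_R − 10x_V = 0, so x_V = 3.2 − 0.6x_R.
The reaction-function slope is −0.6, so a 15-unit rise in x_R moves x_V by −0.6 × 15 = −9. Vega's best response falls — the actions are strategic substitutes.

-9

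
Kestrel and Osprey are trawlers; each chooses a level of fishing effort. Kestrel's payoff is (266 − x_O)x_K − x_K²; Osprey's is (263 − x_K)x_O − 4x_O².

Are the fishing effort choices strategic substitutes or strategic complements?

strategic substitutes

Expanding Kestrel's payoff: 266x_K − x_Ox_K − x_K².
∂π/∂x_K = 266 − x_O − 2x_K = 0, so x_K = 133 − 0.5x_O.
The best-response slope dx_K/dx_O = −0.5 < 0: the reaction function is downward-sloping, so the choices are strategic substitutes.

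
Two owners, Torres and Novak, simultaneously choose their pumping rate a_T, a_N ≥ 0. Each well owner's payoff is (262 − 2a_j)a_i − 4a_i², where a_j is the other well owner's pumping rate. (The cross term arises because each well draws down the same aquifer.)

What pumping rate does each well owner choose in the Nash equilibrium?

Torres's payoff is (262 − 2a_N)a_T − 4a_T².
∂π/∂a_T = 262 − 2a_N − 8a_T = 0, so a_T = 32.75 − 0.25a_N.
Setting a_T = a_N in the reaction function: a_T = 32.75 − 0.25a_T, so a_T = 32.75 / 1.25 = 26.2.

26.2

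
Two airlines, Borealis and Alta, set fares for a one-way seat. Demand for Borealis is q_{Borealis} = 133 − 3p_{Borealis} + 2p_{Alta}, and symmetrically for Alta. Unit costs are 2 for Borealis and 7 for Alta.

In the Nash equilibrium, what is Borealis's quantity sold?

Borealis's profit: π = (p_{Borealis} − 2)(133 − 3p_{Borealis} + 2p_{Alta}).
∂π/∂p_{Borealis} = 139 − 6p_{Borealis} + 2p_{Alta} = 0 ⇒ p_{Borealis} = 139/6 + (1/3)p_{Alta}.
Similarly p_{Alta} = 77/3 + (1/3)p_{Borealis}.
Substituting the second reaction function into the first: p_{Borealis} = 139/6 + (1/3)(77/3 + (1/3)p_{Borealis}), which gives (8/9)p_{Borealis} = 571/18 ⇒ p_{Borealis} = 35.6875.
Then p_{Alta} = 77/3 + (1/3)·35.6875 = 37.5625.
q_{Borealis} = 133 − 3·35.6875 + 2·37.5625 = 101.0625.

101.0625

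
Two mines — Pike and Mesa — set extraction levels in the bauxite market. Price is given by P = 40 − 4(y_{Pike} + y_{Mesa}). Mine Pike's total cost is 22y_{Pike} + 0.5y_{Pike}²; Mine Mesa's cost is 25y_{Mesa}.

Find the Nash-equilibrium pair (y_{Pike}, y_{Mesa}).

1.5, 1.125

Mine Pike's profit: π = y_{Pike}(40 − 4(y_{Pike} + y_{Mesa})) − 22y_{Pike} − 0.5y_{Pike}².
∂π/∂y_{Pike} = 18 − 9y_{Pike} − 4y_{Mesa} = 0, so y_{Pike} = 2 − (4/9)y_{Mesa}.
For Mesa: ∂π/∂y_{Mesa} = 15 − 8y_{Mesa} − 4y_{Pike} = 0 ⇒ y_{Mesa} = 1.875 − 0.5y_{Pike}.
Plugging y_{Mesa} into Pike's best response: y_{Pike} = 2 − (4/9)(1.875 − 0.5y_{Pike}) ⇒ (7/9)y_{Pike} = 7/6, so y_{Pike} = 1.5.
Then y_{Mesa} = 1.875 − 0.5·1.5 = 1.125.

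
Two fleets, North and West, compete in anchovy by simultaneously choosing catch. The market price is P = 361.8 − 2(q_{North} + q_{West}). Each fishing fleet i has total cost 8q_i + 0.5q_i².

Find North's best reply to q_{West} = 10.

66.76

Fishing fleet North's profit: π = q_{North}(361.8 − 2(q_{North} + q_{West})) − 8q_{North} − 0.5q_{North}².
∂π/∂q_{North} = 353.8 − 5q_{North} − 2q_{West} = 0, so q_{North} = 70.76 − 0.4q_{West}.
At q_{West} = 10: q_{North} = 70.76 − 0.4·10 = 66.76.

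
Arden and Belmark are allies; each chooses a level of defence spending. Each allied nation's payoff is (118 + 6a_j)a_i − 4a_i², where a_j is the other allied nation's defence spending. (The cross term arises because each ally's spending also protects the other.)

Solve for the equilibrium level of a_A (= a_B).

Arden's payoff is (118 + 6a_B)a_A − 4a_A².
∂π/∂a_A = 118 + 6a_B − 8a_A = 0, so a_A = 14.75 + 0.75a_B.
Setting a_A = a_B in the reaction function: a_A = 14.75 + 0.75a_A, so a_A = 14.75 / 0.25 = 59.

59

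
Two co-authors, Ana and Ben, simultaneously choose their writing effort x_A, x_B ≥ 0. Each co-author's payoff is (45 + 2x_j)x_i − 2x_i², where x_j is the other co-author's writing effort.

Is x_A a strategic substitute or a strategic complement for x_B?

strategic complements

Ana's payoff is (45 + 2x_B)x_A − 2x_A².
∂π/∂x_A = 45 + 2x_B − 4x_A = 0, so x_A = 11.25 + 0.5x_B.
The best-response slope dx_A/dx_B = 0.5 > 0: the reaction function is upward-sloping, so the choices are strategic complements.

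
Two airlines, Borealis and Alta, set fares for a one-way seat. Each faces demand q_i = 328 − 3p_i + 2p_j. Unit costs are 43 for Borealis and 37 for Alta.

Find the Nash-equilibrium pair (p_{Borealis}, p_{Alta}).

113.125, 110.875

Borealis's profit: π = (p_{Borealis} − 43)(328 − 3p_{Borealis} + 2p_{Alta}).
∂π/∂p_{Borealis} = 457 − 6p_{Borealis} + 2p_{Alta} = 0 ⇒ p_{Borealis} = 457/6 + (1/3)p_{Alta}.
Similarly p_{Alta} = 439/6 + (1/3)p_{Borealis}.
Substituting the second reaction function into the first: p_{Borealis} = 457/6 + (1/3)(439/6 + (1/3)p_{Borealis}), which gives (8/9)p_{Borealis} = 905/9 ⇒ p_{Borealis} = 113.125.
Then p_{Alta} = 439/6 + (1/3)·113.125 = 110.875.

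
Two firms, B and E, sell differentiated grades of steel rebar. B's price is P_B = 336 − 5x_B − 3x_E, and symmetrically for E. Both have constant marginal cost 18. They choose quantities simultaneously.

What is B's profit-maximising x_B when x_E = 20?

Firm B's profit: π = x_B(336 − 5x_B − 3x_E) − 18x_B.
∂π/∂x_B = 318 − 10x_B − 3x_E = 0 ⇒ x_B = 31.8 − 0.3x_E.
At x_E = 20: x_B = 31.8 − 0.3·20 = 25.8.

25.8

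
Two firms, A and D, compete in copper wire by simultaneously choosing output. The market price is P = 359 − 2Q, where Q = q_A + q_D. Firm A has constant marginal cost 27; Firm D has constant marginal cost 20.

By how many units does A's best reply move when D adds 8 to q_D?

-4

Firm A's profit: π = q_A(359 − 2(q_A + q_D)) − 27q_A.
∂π/∂q_A = 332 − 4q_A − 2q_D = 0, so q_A = 83 − 0.5q_D.
The reaction-function slope is −0.5, so an 8-unit rise in q_D moves q_A by −0.5 × 8 = −4. A's best response falls — the actions are strategic substitutes.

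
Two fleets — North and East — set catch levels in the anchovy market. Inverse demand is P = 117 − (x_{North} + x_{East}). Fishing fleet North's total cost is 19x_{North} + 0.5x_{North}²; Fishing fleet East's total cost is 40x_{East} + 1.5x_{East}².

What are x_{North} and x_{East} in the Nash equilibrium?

29.5, 9.5

Fishing fleet North's profit: π = x_{North}(117 − (x_{North} + x_{East})) − 19x_{North} − 0.5x_{North}².
∂π/∂x_{North} = 98 − 3x_{North} − x_{East} = 0, so x_{North} = 98/3 − (1/3)x_{East}.
For East: ∂π/∂x_{East} = 77 − 5x_{East} − x_{North} = 0 ⇒ x_{East} = 15.4 − 0.2x_{North}.
Plugging x_{East} into North's best response: x_{North} = 98/3 − (1/3)(15.4 − 0.2x_{North}) ⇒ (14/15)x_{North} = 413/15, so x_{North} = 29.5.
Then x_{East} = 15.4 − 0.2·29.5 = 9.5.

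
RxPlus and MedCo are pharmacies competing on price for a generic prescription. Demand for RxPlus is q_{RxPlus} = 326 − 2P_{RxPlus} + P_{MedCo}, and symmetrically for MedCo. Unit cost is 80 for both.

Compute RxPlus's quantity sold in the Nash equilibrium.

164

RxPlus's profit: π = (P_{RxPlus} − 80)(326 − 2P_{RxPlus} + P_{MedCo}).
∂π/∂P_{RxPlus} = 486 − 4P_{RxPlus} + P_{MedCo} = 0 ⇒ P_{RxPlus} = 121.5 + 0.25P_{MedCo}.
The game is symmetric, so in equilibrium P_{MedCo} = P_{RxPlus}: the reaction function gives 0.75P_{RxPlus} = 121.5, hence P_{RxPlus} = 162.
q_{RxPlus} = 326 − 2·162 + 162 = 164.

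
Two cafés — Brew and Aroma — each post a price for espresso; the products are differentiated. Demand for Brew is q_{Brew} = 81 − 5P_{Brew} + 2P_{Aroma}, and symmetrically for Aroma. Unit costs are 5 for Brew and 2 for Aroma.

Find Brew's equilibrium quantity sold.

39.6875

Brew's profit: π = (P_{Brew} − 5)(81 − 5P_{Brew} + 2P_{Aroma}).
∂π/∂P_{Brew} = 106 − 10P_{Brew} + 2P_{Aroma} = 0 ⇒ P_{Brew} = 10.6 + 0.2P_{Aroma}.
Similarly P_{Aroma} = 9.1 + 0.2P_{Brew}.
Plugging P_{Aroma} into Brew's best response: P_{Brew} = 10.6 + 0.2(9.1 + 0.2P_{Brew}) ⇒ 0.96P_{Brew} = 12.42, so P_{Brew} = 12.9375.
Then P_{Aroma} = 9.1 + 0.2·12.9375 = 11.6875.
q_{Brew} = 81 − 5·12.9375 + 2·11.6875 = 39.6875.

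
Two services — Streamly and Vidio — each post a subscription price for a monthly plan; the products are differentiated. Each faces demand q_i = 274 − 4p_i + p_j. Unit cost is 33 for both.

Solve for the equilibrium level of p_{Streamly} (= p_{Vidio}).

58

Streamly's profit: π = (p_{Streamly} − 33)(274 − 4p_{Streamly} + p_{Vidio}).
∂π/∂p_{Streamly} = 406 − 8p_{Streamly} + p_{Vidio} = 0 ⇒ p_{Streamly} = 50.75 + 0.125p_{Vidio}.
The game is symmetric, so in equilibrium p_{Vidio} = p_{Streamly}: the reaction function gives 0.875p_{Streamly} = 50.75, hence p_{Streamly} = 58.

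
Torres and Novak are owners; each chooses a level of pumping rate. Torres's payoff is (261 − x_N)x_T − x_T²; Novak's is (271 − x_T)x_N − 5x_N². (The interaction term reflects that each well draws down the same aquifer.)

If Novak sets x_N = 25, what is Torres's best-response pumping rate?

118

Expanding Torres's payoff: 261x_T − x_Nx_T − x_T².
∂π/∂x_T = 261 − x_N − 2x_T = 0, so x_T = 130.5 − 0.5x_N.
At x_N = 25: x_T = 130.5 − 0.5·25 = 118.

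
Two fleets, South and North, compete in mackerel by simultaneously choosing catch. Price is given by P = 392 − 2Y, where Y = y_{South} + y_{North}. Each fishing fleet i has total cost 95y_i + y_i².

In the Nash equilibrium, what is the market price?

243.5

Fishing fleet South's profit: π = y_{South}(392 − 2(y_{South} + y_{North})) − 95y_{South} − y_{South}².
∂π/∂y_{South} = 297 − 6y_{South} − 2y_{North} = 0, so y_{South} = 49.5 − (1/3)y_{North}.
Setting y_{South} = y_{North} in the reaction function: y_{South} = 49.5 − (1/3)y_{South}, so y_{South} = 49.5 / (4/3) = 37.125.
Equilibrium price: P = 392 − 2·74.25 = 243.5.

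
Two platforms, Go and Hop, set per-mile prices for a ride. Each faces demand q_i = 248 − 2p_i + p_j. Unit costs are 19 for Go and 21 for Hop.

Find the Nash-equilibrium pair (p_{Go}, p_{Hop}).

95.6, 96.4

Go's profit: π = (p_{Go} − 19)(248 − 2p_{Go} + p_{Hop}).
∂π/∂p_{Go} = 286 − 4p_{Go} + p_{Hop} = 0 ⇒ p_{Go} = 71.5 + 0.25p_{Hop}.
Similarly p_{Hop} = 72.5 + 0.25p_{Go}.
Plugging p_{Hop} into Go's best response: p_{Go} = 71.5 + 0.25(72.5 + 0.25p_{Go}) ⇒ 0.9375p_{Go} = 89.625, so p_{Go} = 95.6.
Then p_{Hop} = 72.5 + 0.25·95.6 = 96.4.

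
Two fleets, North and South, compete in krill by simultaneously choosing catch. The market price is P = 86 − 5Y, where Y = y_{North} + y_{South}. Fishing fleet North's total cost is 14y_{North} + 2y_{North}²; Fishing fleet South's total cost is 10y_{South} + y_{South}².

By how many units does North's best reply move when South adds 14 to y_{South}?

-5

Fishing fleet North's profit: π = y_{North}(86 − 5(y_{North} + y_{South})) − 14y_{North} − 2y_{North}².
∂π/∂y_{North} = 72 − 14y_{North} − 5y_{South} = 0, so y_{North} = 36/7 − (5/14)y_{South}.
The reaction-function slope is −5/14, so a 14-unit rise in y_{South} moves y_{North} by −5/14 × 14 = −5. North's best response falls — the actions are strategic substitutes.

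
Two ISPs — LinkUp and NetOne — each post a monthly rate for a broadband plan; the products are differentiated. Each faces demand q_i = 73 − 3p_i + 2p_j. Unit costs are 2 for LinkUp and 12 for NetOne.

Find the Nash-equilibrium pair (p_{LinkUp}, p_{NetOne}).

LinkUp's profit: π = (p_{LinkUp} − 2)(73 − 3p_{LinkUp} + 2p_{NetOne}).
∂π/∂p_{LinkUp} = 79 − 6p_{LinkUp} + 2p_{NetOne} = 0 ⇒ p_{LinkUp} = 79/6 + (1/3)p_{NetOne}.
Similarly p_{NetOne} = 109/6 + (1/3)p_{LinkUp}.
Plugging p_{NetOne} into LinkUp's best response: p_{LinkUp} = 79/6 + (1/3)(109/6 + (1/3)p_{LinkUp}) ⇒ (8/9)p_{LinkUp} = 173/9, so p_{LinkUp} = 21.625.
Then p_{NetOne} = 109/6 + (1/3)·21.625 = 25.375.

21.625, 25.375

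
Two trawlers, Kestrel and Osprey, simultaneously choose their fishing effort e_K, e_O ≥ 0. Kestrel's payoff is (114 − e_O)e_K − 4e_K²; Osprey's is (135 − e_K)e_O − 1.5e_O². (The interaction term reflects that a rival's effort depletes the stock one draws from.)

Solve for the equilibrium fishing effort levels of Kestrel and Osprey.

Expanding Kestrel's payoff: 114e_K − e_Oe_K − 4e_K².
∂π/∂e_K = 114 − e_O − 8e_K = 0, so e_K = 14.25 − 0.125e_O.
Likewise for Osprey: e_O = 45 − (1/3)e_K.
Plugging e_O into Kestrel's best response: e_K = 14.25 − 0.125(45 − (1/3)e_K) ⇒ (23/24)e_K = 8.625, so e_K = 9.
Then e_O = 45 − (1/3)·9 = 42.

9, 42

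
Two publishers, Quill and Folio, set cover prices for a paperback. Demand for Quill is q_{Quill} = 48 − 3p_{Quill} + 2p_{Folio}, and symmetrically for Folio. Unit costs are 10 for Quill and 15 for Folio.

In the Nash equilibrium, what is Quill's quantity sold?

Quill's profit: π = (p_{Quill} − 10)(48 − 3p_{Quill} + 2p_{Folio}).
∂π/∂p_{Quill} = 78 − 6p_{Quill} + 2p_{Folio} = 0 ⇒ p_{Quill} = 13 + (1/3)p_{Folio}.
Similarly p_{Folio} = 15.5 + (1/3)p_{Quill}.
Plugging p_{Folio} into Quill's best response: p_{Quill} = 13 + (1/3)(15.5 + (1/3)p_{Quill}) ⇒ (8/9)p_{Quill} = 109/6, so p_{Quill} = 20.4375.
Then p_{Folio} = 15.5 + (1/3)·20.4375 = 22.3125.
q_{Quill} = 48 − 3·20.4375 + 2·22.3125 = 31.3125.

31.3125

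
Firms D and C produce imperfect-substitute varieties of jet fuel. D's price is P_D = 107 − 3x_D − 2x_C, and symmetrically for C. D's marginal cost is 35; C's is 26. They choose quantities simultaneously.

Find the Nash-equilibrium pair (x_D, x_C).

8.4375, 10.6875

Firm D's profit: π = x_D(107 − 3x_D − 2x_C) − 35x_D.
∂π/∂x_D = 72 − 6x_D − 2x_C = 0 ⇒ x_D = 12 − (1/3)x_C.
Similarly x_C = 13.5 − (1/3)x_D.
Solving the two reaction functions simultaneously: (1 − (−1/3)(−1/3))x_D = 12 − (1/3)·13.5, so (8/9)x_D = 7.5 and x_D = 8.4375.
Then x_C = 13.5 − (1/3)·8.4375 = 10.6875.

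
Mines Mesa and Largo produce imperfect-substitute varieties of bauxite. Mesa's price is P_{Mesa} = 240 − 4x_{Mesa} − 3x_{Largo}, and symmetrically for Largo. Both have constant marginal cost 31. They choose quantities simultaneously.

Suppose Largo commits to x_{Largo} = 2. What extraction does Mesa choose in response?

Mine Mesa's profit: π = x_{Mesa}(240 − 4x_{Mesa} − 3x_{Largo}) − 31x_{Mesa}.
∂π/∂x_{Mesa} = 209 − 8x_{Mesa} − 3x_{Largo} = 0 ⇒ x_{Mesa} = 26.125 − 0.375x_{Largo}.
At x_{Largo} = 2: x_{Mesa} = 26.125 − 0.375·2 = 25.375.

25.375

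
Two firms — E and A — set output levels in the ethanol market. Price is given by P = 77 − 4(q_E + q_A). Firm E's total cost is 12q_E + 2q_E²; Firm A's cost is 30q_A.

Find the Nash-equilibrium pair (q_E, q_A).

Firm E's profit: π = q_E(77 − 4(q_E + q_A)) − 12q_E − 2q_E².
∂π/∂q_E = 65 − 12q_E − 4q_A = 0, so q_E = 65/12 − (1/3)q_A.
For A: ∂π/∂q_A = 47 − 8q_A − 4q_E = 0 ⇒ q_A = 5.875 − 0.5q_E.
Plugging q_A into E's best response: q_E = 65/12 − (1/3)(5.875 − 0.5q_E) ⇒ (5/6)q_E = 83/24, so q_E = 4.15.
Then q_A = 5.875 − 0.5·4.15 = 3.8.

4.15, 3.8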